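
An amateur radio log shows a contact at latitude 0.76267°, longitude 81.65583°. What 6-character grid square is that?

Shift to the Maidenhead origin (180°W, 90°S): lon 261.6558, lat 90.7627.
Field: 261.6558/20 → 13 → N, 90.7627/10 → 9 → J; chars NJ.
Square: 1.6558/2 → 0, 0.7627/1 → 0; chars 00.
Subsquare: 1.6558/0.0833333 → 19 → t, 0.7627/0.0416667 → 18 → s; chars ts.

NJ00ts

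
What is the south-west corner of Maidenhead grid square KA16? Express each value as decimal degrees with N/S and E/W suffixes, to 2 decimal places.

84.00° S, 22.00° E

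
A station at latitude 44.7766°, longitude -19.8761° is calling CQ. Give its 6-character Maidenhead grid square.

Shift to the Maidenhead origin (180°W, 90°S): lon 160.1239, lat 134.7766.
Field (20°×10°, letters A–R): 160.1239/20 → 8 → I, 134.7766/10 → 13 → N; chars IN.
Square (2°×1°, digits 0–9): 0.1239/2 → 0, 4.7766/1 → 4; chars 04.
Subsquare (5′×2.5′, letters a–x): 0.1239/0.0833333 → 1 → b, 0.7766/0.0416667 → 18 → s; chars bs.

IN04bs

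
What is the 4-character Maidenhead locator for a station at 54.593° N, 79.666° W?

Offset from 180°W / 90°S: lon 100.33°, lat 144.59°.
Field: 100.33/20 → 5 → F, 144.59/10 → 14 → O; chars FO.
Square: 0.33/2 → 0, 4.59/1 → 4; chars 04.

FO04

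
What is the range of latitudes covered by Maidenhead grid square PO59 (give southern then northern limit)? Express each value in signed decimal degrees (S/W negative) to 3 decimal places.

Field P=15, O=14: +15·20° lon, +14·10° lat → SW at lon 120°, lat 50°.
Square 5, 9: +5·2° lon, +9·1° lat → SW at lon 130°, lat 59°.
Cell spans 2° lon × 1° lat.
south 59.000, north 60.000.

59.000, 60.000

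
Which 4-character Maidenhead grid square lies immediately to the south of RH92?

Latitude square 2; −1 → 1.
The longitude characters are unchanged.

RH91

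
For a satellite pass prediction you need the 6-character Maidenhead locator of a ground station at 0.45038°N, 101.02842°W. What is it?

Add 180° to longitude and 90° to latitude: 78.9716, 90.4504.
Field: lon ⌊78.9716/20⌋ = 3 → D; lat ⌊90.4504/10⌋ = 9 → J.
Square: lon ⌊18.9716/2⌋ = 9; lat ⌊0.4504/1⌋ = 0.
Subsquare: lon ⌊0.9716/0.0833333⌋ = 11 → l; lat ⌊0.4504/0.0416667⌋ = 10 → k.

DJ90lk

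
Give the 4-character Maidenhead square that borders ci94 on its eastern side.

Longitude square 9; +1 → 10, wraps to 0, carry into field.
Longitude field C = 2; +1 → 3 = D.
The latitude characters are unchanged.

DI04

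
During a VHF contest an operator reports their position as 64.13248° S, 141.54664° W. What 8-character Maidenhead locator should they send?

BC95fu48

Offset from 180°W / 90°S: lon 38.45336°, lat 25.86752°.
Field: lon ⌊38.45336/20⌋ = 1 → B; lat ⌊25.86752/10⌋ = 2 → C.
Square: lon ⌊18.45336/2⌋ = 9; lat ⌊5.86752/1⌋ = 5.
Subsquare: lon ⌊0.45336/0.0833333⌋ = 5 → f; lat ⌊0.86752/0.0416667⌋ = 20 → u.
Extended square: lon ⌊0.03669/0.00833333⌋ = 4; lat ⌊0.03419/0.00416667⌋ = 8.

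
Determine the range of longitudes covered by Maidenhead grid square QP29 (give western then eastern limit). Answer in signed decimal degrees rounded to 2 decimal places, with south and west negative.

Field Q=16, P=15: +16·20° lon, +15·10° lat → SW at lon 140°, lat 60°.
Square 2, 9: +2·2° lon, +9·1° lat → SW at lon 144°, lat 69°.
Cell spans 2° lon × 1° lat.
west 144.00, east 146.00.

144.00, 146.00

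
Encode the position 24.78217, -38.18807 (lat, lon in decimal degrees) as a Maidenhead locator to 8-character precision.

Offset from 180°W / 90°S: lon 141.81193°, lat 114.78217°.
Field: 141.81193/20 → 7 → H, 114.78217/10 → 11 → L; chars HL.
Square: 1.81193/2 → 0, 4.78217/1 → 4; chars 04.
Subsquare: 1.81193/0.0833333 → 21 → v, 0.78217/0.0416667 → 18 → s; chars vs.
Extended square: 0.06193/0.00833333 → 7, 0.03217/0.00416667 → 7; chars 77.

HL04vs77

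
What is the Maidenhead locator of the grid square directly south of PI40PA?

PH49px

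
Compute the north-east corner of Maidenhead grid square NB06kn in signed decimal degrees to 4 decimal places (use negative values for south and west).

Field N=13, B=1: +13·20° lon, +1·10° lat → SW at lon 80°, lat -80°.
Square 0, 6: +0·2° lon, +6·1° lat → SW at lon 80°, lat -74°.
Subsquare k=10, n=13: +10·0.0833333° lon, +13·0.0416667° lat → SW at lon 80.8333°, lat -73.4583°.
Cell spans 0.0833333° lon × 0.0416667° lat. NE corner is SW corner plus one full cell.
latitude -73.4167, longitude 80.9167.

-73.4167, 80.9167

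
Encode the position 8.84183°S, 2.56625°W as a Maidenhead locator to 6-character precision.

II81rd

Add 180° to longitude and 90° to latitude: 177.4338, 81.1582.
Field: 177.4338/20 → 8 → I, 81.1582/10 → 8 → I; chars II.
Square: 17.4338/2 → 8, 1.1582/1 → 1; chars 81.
Subsquare: 1.4338/0.0833333 → 17 → r, 0.1582/0.0416667 → 3 → d; chars rd.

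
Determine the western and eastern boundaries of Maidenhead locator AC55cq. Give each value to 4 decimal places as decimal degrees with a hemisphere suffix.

Field A=0, C=2: +0·20° lon, +2·10° lat → SW at lon -180°, lat -70°.
Square 5, 5: +5·2° lon, +5·1° lat → SW at lon -170°, lat -65°.
Subsquare c=2, q=16: +2·0.0833333° lon, +16·0.0416667° lat → SW at lon -169.833°, lat -64.3333°.
Cell spans 0.0833333° lon × 0.0416667° lat.
west 169.8333° W, east 169.7500° W.

169.8333° W, 169.7500° W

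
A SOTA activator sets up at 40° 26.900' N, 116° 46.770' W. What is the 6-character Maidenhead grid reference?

Add 180° to longitude and 90° to latitude: 63.2205, 130.4483.
Field: lon ⌊63.2205/20⌋ = 3 → D; lat ⌊130.4483/10⌋ = 13 → N.
Square: lon ⌊3.2205/2⌋ = 1; lat ⌊0.4483/1⌋ = 0.
Subsquare: lon ⌊1.2205/0.0833333⌋ = 14 → o; lat ⌊0.4483/0.0416667⌋ = 10 → k.

DN10ok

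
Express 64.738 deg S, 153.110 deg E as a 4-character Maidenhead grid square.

Offset from 180°W / 90°S: lon 333.11°, lat 25.26°.
Field: lon ⌊333.11/20⌋ = 16 → Q; lat ⌊25.26/10⌋ = 2 → C.
Square: lon ⌊13.11/2⌋ = 6; lat ⌊5.26/1⌋ = 5.

QC65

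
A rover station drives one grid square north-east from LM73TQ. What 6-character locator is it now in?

LM73ur

Longitude subsquare t = 19; +1 → 20 = u.
Latitude subsquare q = 16; +1 → 17 = r.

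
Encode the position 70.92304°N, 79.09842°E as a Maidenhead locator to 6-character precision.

Shift to the Maidenhead origin (180°W, 90°S): lon 259.0984, lat 160.9230.
Field: lon ⌊259.0984/20⌋ = 12 → M; lat ⌊160.9230/10⌋ = 16 → Q.
Square: lon ⌊19.0984/2⌋ = 9; lat ⌊0.9230/1⌋ = 0.
Subsquare: lon ⌊1.0984/0.0833333⌋ = 13 → n; lat ⌊0.9230/0.0416667⌋ = 22 → w.

MQ90nw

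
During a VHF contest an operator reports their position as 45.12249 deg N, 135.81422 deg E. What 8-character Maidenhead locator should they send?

Offset from 180°W / 90°S: lon 315.81422°, lat 135.12249°.
Field (20°×10°, letters A–R): 315.81422/20 → 15 → P, 135.12249/10 → 13 → N; chars PN.
Square (2°×1°, digits 0–9): 15.81422/2 → 7, 5.12249/1 → 5; chars 75.
Subsquare (5′×2.5′, letters a–x): 1.81422/0.0833333 → 21 → v, 0.12249/0.0416667 → 2 → c; chars vc.
Extended square (30″×15″, digits 0–9): 0.06422/0.00833333 → 7, 0.03916/0.00416667 → 9; chars 79.

PN75vc79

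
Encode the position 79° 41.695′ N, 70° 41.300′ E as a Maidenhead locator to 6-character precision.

Shift to the Maidenhead origin (180°W, 90°S): lon 250.6883, lat 169.6949.
Field: lon ⌊250.6883/20⌋ = 12 → M; lat ⌊169.6949/10⌋ = 16 → Q.
Square: lon ⌊10.6883/2⌋ = 5; lat ⌊9.6949/1⌋ = 9.
Subsquare: lon ⌊0.6883/0.0833333⌋ = 8 → i; lat ⌊0.6949/0.0416667⌋ = 16 → q.

MQ59iq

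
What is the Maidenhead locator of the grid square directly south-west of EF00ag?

DF90xf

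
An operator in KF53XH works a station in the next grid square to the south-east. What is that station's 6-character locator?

KF63ag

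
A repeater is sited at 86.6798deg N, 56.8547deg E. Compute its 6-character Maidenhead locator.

LR86kq

Add 180° to longitude and 90° to latitude: 236.8547, 176.6798.
Field (20°×10°, letters A–R): 236.8547/20 → 11 → L, 176.6798/10 → 17 → R; chars LR.
Square (2°×1°, digits 0–9): 16.8547/2 → 8, 6.6798/1 → 6; chars 86.
Subsquare (5′×2.5′, letters a–x): 0.8547/0.0833333 → 10 → k, 0.6798/0.0416667 → 16 → q; chars kq.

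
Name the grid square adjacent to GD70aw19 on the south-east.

GD70aw28

Longitude extended square 1; +1 → 2.
Latitude extended square 9; −1 → 8.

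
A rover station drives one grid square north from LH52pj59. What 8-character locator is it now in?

Latitude extended square 9; +1 → 10, wraps to 0, carry into subsquare.
Latitude subsquare j = 9; +1 → 10 = k.
The longitude characters are unchanged.

LH52pk50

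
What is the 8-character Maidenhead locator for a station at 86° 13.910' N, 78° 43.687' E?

MR96if75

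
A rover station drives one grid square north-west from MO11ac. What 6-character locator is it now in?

Longitude subsquare a = 0; −1 → -1, wraps to 23 = x, carry into square.
Longitude square 1; −1 → 0.
Latitude subsquare c = 2; +1 → 3 = d.

MO01xd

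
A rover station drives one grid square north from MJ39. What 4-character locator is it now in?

MK30

Latitude square 9; +1 → 10, wraps to 0, carry into field.
Latitude field J = 9; +1 → 10 = K.
The longitude characters are unchanged.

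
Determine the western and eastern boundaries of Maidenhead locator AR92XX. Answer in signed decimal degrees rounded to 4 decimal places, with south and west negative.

-160.0833, -160.0000

Field A=0, R=17: +0·20° lon, +17·10° lat → SW at lon -180°, lat 80°.
Square 9, 2: +9·2° lon, +2·1° lat → SW at lon -162°, lat 82°.
Subsquare x=23, x=23: +23·0.0833333° lon, +23·0.0416667° lat → SW at lon -160.083°, lat 82.9583°.
Cell spans 0.0833333° lon × 0.0416667° lat.
west -160.0833, east -160.0000.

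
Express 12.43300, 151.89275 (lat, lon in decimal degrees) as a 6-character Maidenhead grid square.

QK52wk

Add 180° to longitude and 90° to latitude: 331.8927, 102.4330.
Field: 331.8927/20 → 16 → Q, 102.4330/10 → 10 → K; chars QK.
Square: 11.8927/2 → 5, 2.4330/1 → 2; chars 52.
Subsquare: 1.8927/0.0833333 → 22 → w, 0.4330/0.0416667 → 10 → k; chars wk.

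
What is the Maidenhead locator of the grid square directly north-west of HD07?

Longitude square 0; −1 → -1, wraps to 9, carry into field.
Longitude field H = 7; −1 → 6 = G.
Latitude square 7; +1 → 8.

GD98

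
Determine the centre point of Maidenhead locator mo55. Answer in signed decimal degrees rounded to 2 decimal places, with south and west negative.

Field M=12, O=14: +12·20° lon, +14·10° lat → SW at lon 60°, lat 50°.
Square 5, 5: +5·2° lon, +5·1° lat → SW at lon 70°, lat 55°.
Cell spans 2° lon × 1° lat. Centre is SW corner plus half of each.
latitude 55.50, longitude 71.00.

55.50, 71.00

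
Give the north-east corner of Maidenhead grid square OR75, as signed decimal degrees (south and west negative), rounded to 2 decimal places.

Field O=14, R=17: +14·20° lon, +17·10° lat → SW at lon 100°, lat 80°.
Square 7, 5: +7·2° lon, +5·1° lat → SW at lon 114°, lat 85°.
Cell spans 2° lon × 1° lat. NE corner is SW corner plus one full cell.
latitude 86.00, longitude 116.00.

86.00, 116.00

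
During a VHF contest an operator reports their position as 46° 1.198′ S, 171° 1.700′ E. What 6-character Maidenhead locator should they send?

RE53mx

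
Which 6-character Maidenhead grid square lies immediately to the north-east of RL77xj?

RL87ak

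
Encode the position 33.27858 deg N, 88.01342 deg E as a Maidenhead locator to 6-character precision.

NM43ag

Add 180° to longitude and 90° to latitude: 268.0134, 123.2786.
Field: lon ⌊268.0134/20⌋ = 13 → N; lat ⌊123.2786/10⌋ = 12 → M.
Square: lon ⌊8.0134/2⌋ = 4; lat ⌊3.2786/1⌋ = 3.
Subsquare: lon ⌊0.0134/0.0833333⌋ = 0 → a; lat ⌊0.2786/0.0416667⌋ = 6 → g.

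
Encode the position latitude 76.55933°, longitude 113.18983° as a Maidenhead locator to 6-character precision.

OQ66on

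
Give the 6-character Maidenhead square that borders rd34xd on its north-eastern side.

Longitude subsquare x = 23; +1 → 24, wraps to 0 = a, carry into square.
Longitude square 3; +1 → 4.
Latitude subsquare d = 3; +1 → 4 = e.

RD44ae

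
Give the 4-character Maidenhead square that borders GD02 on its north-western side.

Longitude square 0; −1 → -1, wraps to 9, carry into field.
Longitude field G = 6; −1 → 5 = F.
Latitude square 2; +1 → 3.

FD93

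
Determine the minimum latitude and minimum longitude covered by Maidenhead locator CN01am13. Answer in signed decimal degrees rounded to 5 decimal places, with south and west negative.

Field C=2, N=13: +2·20° lon, +13·10° lat → SW at lon -140°, lat 40°.
Square 0, 1: +0·2° lon, +1·1° lat → SW at lon -140°, lat 41°.
Subsquare a=0, m=12: +0·0.0833333° lon, +12·0.0416667° lat → SW at lon -140°, lat 41.5°.
Extended square 1, 3: +1·0.00833333° lon, +3·0.00416667° lat → SW at lon -139.992°, lat 41.5125°.
latitude 41.51250, longitude -139.99167.

41.51250, -139.99167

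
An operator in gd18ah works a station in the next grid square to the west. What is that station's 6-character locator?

Longitude subsquare a = 0; −1 → -1, wraps to 23 = x, carry into square.
Longitude square 1; −1 → 0.
The latitude characters are unchanged.

GD08xh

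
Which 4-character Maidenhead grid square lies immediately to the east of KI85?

KI95

Longitude square 8; +1 → 9.
The latitude characters are unchanged.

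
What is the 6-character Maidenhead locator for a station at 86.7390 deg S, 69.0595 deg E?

MA43mg

Add 180° to longitude and 90° to latitude: 249.0595, 3.2610.
Field: 249.0595/20 → 12 → M, 3.2610/10 → 0 → A; chars MA.
Square: 9.0595/2 → 4, 3.2610/1 → 3; chars 43.
Subsquare: 1.0595/0.0833333 → 12 → m, 0.2610/0.0416667 → 6 → g; chars mg.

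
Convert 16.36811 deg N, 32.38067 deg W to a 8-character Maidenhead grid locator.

HK36ti48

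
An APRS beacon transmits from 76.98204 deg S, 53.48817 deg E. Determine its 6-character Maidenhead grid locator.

Offset from 180°W / 90°S: lon 233.4882°, lat 13.0180°.
Field (20°×10°, letters A–R): lon ⌊233.4882/20⌋ = 11 → L; lat ⌊13.0180/10⌋ = 1 → B.
Square (2°×1°, digits 0–9): lon ⌊13.4882/2⌋ = 6; lat ⌊3.0180/1⌋ = 3.
Subsquare (5′×2.5′, letters a–x): lon ⌊1.4882/0.0833333⌋ = 17 → r; lat ⌊0.0180/0.0416667⌋ = 0 → a.

LB63ra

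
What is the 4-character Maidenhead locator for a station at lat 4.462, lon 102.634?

Shift to the Maidenhead origin (180°W, 90°S): lon 282.63, lat 94.46.
Field: lon ⌊282.63/20⌋ = 14 → O; lat ⌊94.46/10⌋ = 9 → J.
Square: lon ⌊2.63/2⌋ = 1; lat ⌊4.46/1⌋ = 4.

OJ14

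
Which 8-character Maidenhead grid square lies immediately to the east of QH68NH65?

QH68nh75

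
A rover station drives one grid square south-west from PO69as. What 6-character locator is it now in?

Longitude subsquare a = 0; −1 → -1, wraps to 23 = x, carry into square.
Longitude square 6; −1 → 5.
Latitude subsquare s = 18; −1 → 17 = r.

PO59xr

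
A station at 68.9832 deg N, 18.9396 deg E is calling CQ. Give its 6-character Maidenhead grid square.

Shift to the Maidenhead origin (180°W, 90°S): lon 198.9396, lat 158.9832.
Field: lon ⌊198.9396/20⌋ = 9 → J; lat ⌊158.9832/10⌋ = 15 → P.
Square: lon ⌊18.9396/2⌋ = 9; lat ⌊8.9832/1⌋ = 8.
Subsquare: lon ⌊0.9396/0.0833333⌋ = 11 → l; lat ⌊0.9832/0.0416667⌋ = 23 → x.

JP98lx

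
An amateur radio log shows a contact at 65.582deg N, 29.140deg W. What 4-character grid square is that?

HP55

Offset from 180°W / 90°S: lon 150.86°, lat 155.58°.
Field: lon ⌊150.86/20⌋ = 7 → H; lat ⌊155.58/10⌋ = 15 → P.
Square: lon ⌊10.86/2⌋ = 5; lat ⌊5.58/1⌋ = 5.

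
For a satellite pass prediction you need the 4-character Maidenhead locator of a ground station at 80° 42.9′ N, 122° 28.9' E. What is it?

PR10

Shift to the Maidenhead origin (180°W, 90°S): lon 302.48, lat 170.72.
Field (20°×10°, letters A–R): lon ⌊302.48/20⌋ = 15 → P; lat ⌊170.72/10⌋ = 17 → R.
Square (2°×1°, digits 0–9): lon ⌊2.48/2⌋ = 1; lat ⌊0.72/1⌋ = 0.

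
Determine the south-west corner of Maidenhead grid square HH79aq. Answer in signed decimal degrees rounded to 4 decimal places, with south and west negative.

-10.3333, -26.0000

Field H=7, H=7: +7·20° lon, +7·10° lat → SW at lon -40°, lat -20°.
Square 7, 9: +7·2° lon, +9·1° lat → SW at lon -26°, lat -11°.
Subsquare a=0, q=16: +0·0.0833333° lon, +16·0.0416667° lat → SW at lon -26°, lat -10.3333°.
latitude -10.3333, longitude -26.0000.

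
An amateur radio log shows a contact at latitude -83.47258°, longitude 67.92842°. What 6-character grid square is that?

MA36xm

Add 180° to longitude and 90° to latitude: 247.9284, 6.5274.
Field: lon ⌊247.9284/20⌋ = 12 → M; lat ⌊6.5274/10⌋ = 0 → A.
Square: lon ⌊7.9284/2⌋ = 3; lat ⌊6.5274/1⌋ = 6.
Subsquare: lon ⌊1.9284/0.0833333⌋ = 23 → x; lat ⌊0.5274/0.0416667⌋ = 12 → m.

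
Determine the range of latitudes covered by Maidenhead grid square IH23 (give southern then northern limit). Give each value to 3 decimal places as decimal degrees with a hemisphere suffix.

17.000° S, 16.000° S

Field I=8, H=7: +8·20° lon, +7·10° lat → SW at lon -20°, lat -20°.
Square 2, 3: +2·2° lon, +3·1° lat → SW at lon -16°, lat -17°.
Cell spans 2° lon × 1° lat.
south 17.000° S, north 16.000° S.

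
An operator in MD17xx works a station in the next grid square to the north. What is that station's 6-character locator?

MD18xa

Latitude subsquare x = 23; +1 → 24, wraps to 0 = a, carry into square.
Latitude square 7; +1 → 8.
The longitude characters are unchanged.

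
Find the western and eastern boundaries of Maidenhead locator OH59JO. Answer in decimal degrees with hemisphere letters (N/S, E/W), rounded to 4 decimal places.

110.7500° E, 110.8333° E

Field O=14, H=7: +14·20° lon, +7·10° lat → SW at lon 100°, lat -20°.
Square 5, 9: +5·2° lon, +9·1° lat → SW at lon 110°, lat -11°.
Subsquare j=9, o=14: +9·0.0833333° lon, +14·0.0416667° lat → SW at lon 110.75°, lat -10.4167°.
Cell spans 0.0833333° lon × 0.0416667° lat.
west 110.7500° E, east 110.8333° E.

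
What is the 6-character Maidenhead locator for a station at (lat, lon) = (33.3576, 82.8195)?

NM13ji

Offset from 180°W / 90°S: lon 262.8195°, lat 123.3576°.
Field: 262.8195/20 → 13 → N, 123.3576/10 → 12 → M; chars NM.
Square: 2.8195/2 → 1, 3.3576/1 → 3; chars 13.
Subsquare: 0.8195/0.0833333 → 9 → j, 0.3576/0.0416667 → 8 → i; chars ji.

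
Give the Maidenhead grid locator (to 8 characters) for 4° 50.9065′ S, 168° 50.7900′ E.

Add 180° to longitude and 90° to latitude: 348.84650, 85.15156.
Field (20°×10°, letters A–R): 348.84650/20 → 17 → R, 85.15156/10 → 8 → I; chars RI.
Square (2°×1°, digits 0–9): 8.84650/2 → 4, 5.15156/1 → 5; chars 45.
Subsquare (5′×2.5′, letters a–x): 0.84650/0.0833333 → 10 → k, 0.15156/0.0416667 → 3 → d; chars kd.
Extended square (30″×15″, digits 0–9): 0.01317/0.00833333 → 1, 0.02656/0.00416667 → 6; chars 16.

RI45kd16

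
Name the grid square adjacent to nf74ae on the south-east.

NF74bd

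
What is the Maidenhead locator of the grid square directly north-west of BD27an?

Longitude subsquare a = 0; −1 → -1, wraps to 23 = x, carry into square.
Longitude square 2; −1 → 1.
Latitude subsquare n = 13; +1 → 14 = o.

BD17xo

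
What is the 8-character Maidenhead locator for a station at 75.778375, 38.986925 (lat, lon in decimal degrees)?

KQ95ls86

Offset from 180°W / 90°S: lon 218.98692°, lat 165.77837°.
Field (20°×10°, letters A–R): lon ⌊218.98692/20⌋ = 10 → K; lat ⌊165.77837/10⌋ = 16 → Q.
Square (2°×1°, digits 0–9): lon ⌊18.98692/2⌋ = 9; lat ⌊5.77837/1⌋ = 5.
Subsquare (5′×2.5′, letters a–x): lon ⌊0.98692/0.0833333⌋ = 11 → l; lat ⌊0.77837/0.0416667⌋ = 18 → s.
Extended square (30″×15″, digits 0–9): lon ⌊0.07026/0.00833333⌋ = 8; lat ⌊0.02837/0.00416667⌋ = 6.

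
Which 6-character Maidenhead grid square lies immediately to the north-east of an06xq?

Longitude subsquare x = 23; +1 → 24, wraps to 0 = a, carry into square.
Longitude square 0; +1 → 1.
Latitude subsquare q = 16; +1 → 17 = r.

AN16ar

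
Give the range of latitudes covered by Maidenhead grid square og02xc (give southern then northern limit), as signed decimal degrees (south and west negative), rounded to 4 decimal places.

-27.9167, -27.8750

Field O=14, G=6: +14·20° lon, +6·10° lat → SW at lon 100°, lat -30°.
Square 0, 2: +0·2° lon, +2·1° lat → SW at lon 100°, lat -28°.
Subsquare x=23, c=2: +23·0.0833333° lon, +2·0.0416667° lat → SW at lon 101.917°, lat -27.9167°.
Cell spans 0.0833333° lon × 0.0416667° lat.
south -27.9167, north -27.8750.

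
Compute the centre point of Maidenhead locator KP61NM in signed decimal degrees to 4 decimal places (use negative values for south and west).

61.5208, 33.1250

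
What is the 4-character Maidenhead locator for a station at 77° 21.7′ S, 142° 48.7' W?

Offset from 180°W / 90°S: lon 37.19°, lat 12.64°.
Field: 37.19/20 → 1 → B, 12.64/10 → 1 → B; chars BB.
Square: 17.19/2 → 8, 2.64/1 → 2; chars 82.

BB82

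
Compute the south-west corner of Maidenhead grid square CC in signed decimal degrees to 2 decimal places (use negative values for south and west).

-70.00, -140.00

Field C=2, C=2: +2·20° lon, +2·10° lat → SW at lon -140°, lat -70°.
latitude -70.00, longitude -140.00.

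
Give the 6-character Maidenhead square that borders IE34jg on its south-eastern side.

Longitude subsquare j = 9; +1 → 10 = k.
Latitude subsquare g = 6; −1 → 5 = f.

IE34kf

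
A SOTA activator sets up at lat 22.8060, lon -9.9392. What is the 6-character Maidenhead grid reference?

IL52at

Offset from 180°W / 90°S: lon 170.0608°, lat 112.8060°.
Field: lon ⌊170.0608/20⌋ = 8 → I; lat ⌊112.8060/10⌋ = 11 → L.
Square: lon ⌊10.0608/2⌋ = 5; lat ⌊2.8060/1⌋ = 2.
Subsquare: lon ⌊0.0608/0.0833333⌋ = 0 → a; lat ⌊0.8060/0.0416667⌋ = 19 → t.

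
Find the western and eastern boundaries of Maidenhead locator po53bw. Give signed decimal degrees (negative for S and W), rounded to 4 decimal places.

Field P=15, O=14: +15·20° lon, +14·10° lat → SW at lon 120°, lat 50°.
Square 5, 3: +5·2° lon, +3·1° lat → SW at lon 130°, lat 53°.
Subsquare b=1, w=22: +1·0.0833333° lon, +22·0.0416667° lat → SW at lon 130.083°, lat 53.9167°.
Cell spans 0.0833333° lon × 0.0416667° lat.
west 130.0833, east 130.1667.

130.0833, 130.1667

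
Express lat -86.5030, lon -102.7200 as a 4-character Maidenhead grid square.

DA83

Shift to the Maidenhead origin (180°W, 90°S): lon 77.28, lat 3.50.
Field: lon ⌊77.28/20⌋ = 3 → D; lat ⌊3.50/10⌋ = 0 → A.
Square: lon ⌊17.28/2⌋ = 8; lat ⌊3.50/1⌋ = 3.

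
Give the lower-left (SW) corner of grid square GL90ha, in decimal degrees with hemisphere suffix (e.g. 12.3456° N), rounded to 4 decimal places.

Field G=6, L=11: +6·20° lon, +11·10° lat → SW at lon -60°, lat 20°.
Square 9, 0: +9·2° lon, +0·1° lat → SW at lon -42°, lat 20°.
Subsquare h=7, a=0: +7·0.0833333° lon, +0·0.0416667° lat → SW at lon -41.4167°, lat 20°.
latitude 20.0000° N, longitude 41.4167° W.

20.0000° N, 41.4167° W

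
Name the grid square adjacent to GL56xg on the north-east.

GL66ah

Longitude subsquare x = 23; +1 → 24, wraps to 0 = a, carry into square.
Longitude square 5; +1 → 6.
Latitude subsquare g = 6; +1 → 7 = h.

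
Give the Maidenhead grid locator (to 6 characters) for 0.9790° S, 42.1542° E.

LI19ba

Add 180° to longitude and 90° to latitude: 222.1542, 89.0210.
Field: lon ⌊222.1542/20⌋ = 11 → L; lat ⌊89.0210/10⌋ = 8 → I.
Square: lon ⌊2.1542/2⌋ = 1; lat ⌊9.0210/1⌋ = 9.
Subsquare: lon ⌊0.1542/0.0833333⌋ = 1 → b; lat ⌊0.0210/0.0416667⌋ = 0 → a.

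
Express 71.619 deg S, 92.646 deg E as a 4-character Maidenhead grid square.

NB68

Offset from 180°W / 90°S: lon 272.65°, lat 18.38°.
Field (20°×10°, letters A–R): lon ⌊272.65/20⌋ = 13 → N; lat ⌊18.38/10⌋ = 1 → B.
Square (2°×1°, digits 0–9): lon ⌊12.65/2⌋ = 6; lat ⌊8.38/1⌋ = 8.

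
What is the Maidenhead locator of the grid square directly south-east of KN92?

Longitude square 9; +1 → 10, wraps to 0, carry into field.
Longitude field K = 10; +1 → 11 = L.
Latitude square 2; −1 → 1.

LN01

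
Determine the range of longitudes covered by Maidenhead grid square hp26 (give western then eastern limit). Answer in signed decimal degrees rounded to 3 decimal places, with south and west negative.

Field H=7, P=15: +7·20° lon, +15·10° lat → SW at lon -40°, lat 60°.
Square 2, 6: +2·2° lon, +6·1° lat → SW at lon -36°, lat 66°.
Cell spans 2° lon × 1° lat.
west -36.000, east -34.000.

-36.000, -34.000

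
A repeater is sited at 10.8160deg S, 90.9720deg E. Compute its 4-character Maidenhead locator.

NH59

Offset from 180°W / 90°S: lon 270.97°, lat 79.18°.
Field: lon ⌊270.97/20⌋ = 13 → N; lat ⌊79.18/10⌋ = 7 → H.
Square: lon ⌊10.97/2⌋ = 5; lat ⌊9.18/1⌋ = 9.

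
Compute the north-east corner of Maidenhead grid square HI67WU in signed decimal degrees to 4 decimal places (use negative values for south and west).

-2.1250, -26.0833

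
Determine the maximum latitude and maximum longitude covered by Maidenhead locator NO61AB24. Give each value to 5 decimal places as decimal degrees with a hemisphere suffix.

Field N=13, O=14: +13·20° lon, +14·10° lat → SW at lon 80°, lat 50°.
Square 6, 1: +6·2° lon, +1·1° lat → SW at lon 92°, lat 51°.
Subsquare a=0, b=1: +0·0.0833333° lon, +1·0.0416667° lat → SW at lon 92°, lat 51.0417°.
Extended square 2, 4: +2·0.00833333° lon, +4·0.00416667° lat → SW at lon 92.0167°, lat 51.0583°.
Cell spans 0.00833333° lon × 0.00416667° lat. NE corner is SW corner plus one full cell.
latitude 51.06250° N, longitude 92.02500° E.

51.06250° N, 92.02500° E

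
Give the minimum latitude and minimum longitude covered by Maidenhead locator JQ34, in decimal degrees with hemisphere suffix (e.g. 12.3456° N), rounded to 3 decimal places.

74.000° N, 6.000° E

Field J=9, Q=16: +9·20° lon, +16·10° lat → SW at lon 0°, lat 70°.
Square 3, 4: +3·2° lon, +4·1° lat → SW at lon 6°, lat 74°.
latitude 74.000° N, longitude 6.000° E.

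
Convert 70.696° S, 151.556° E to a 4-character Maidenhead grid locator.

QB59

Shift to the Maidenhead origin (180°W, 90°S): lon 331.56, lat 19.30.
Field: 331.56/20 → 16 → Q, 19.30/10 → 1 → B; chars QB.
Square: 11.56/2 → 5, 9.30/1 → 9; chars 59.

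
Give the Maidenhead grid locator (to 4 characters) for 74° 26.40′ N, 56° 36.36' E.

Add 180° to longitude and 90° to latitude: 236.61, 164.44.
Field: 236.61/20 → 11 → L, 164.44/10 → 16 → Q; chars LQ.
Square: 16.61/2 → 8, 4.44/1 → 4; chars 84.

LQ84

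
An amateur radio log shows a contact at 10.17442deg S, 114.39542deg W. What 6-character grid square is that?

Add 180° to longitude and 90° to latitude: 65.6046, 79.8256.
Field (20°×10°, letters A–R): 65.6046/20 → 3 → D, 79.8256/10 → 7 → H; chars DH.
Square (2°×1°, digits 0–9): 5.6046/2 → 2, 9.8256/1 → 9; chars 29.
Subsquare (5′×2.5′, letters a–x): 1.6046/0.0833333 → 19 → t, 0.8256/0.0416667 → 19 → t; chars tt.

DH29tt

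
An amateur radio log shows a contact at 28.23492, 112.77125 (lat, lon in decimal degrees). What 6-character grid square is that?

Add 180° to longitude and 90° to latitude: 292.7713, 118.2349.
Field: 292.7713/20 → 14 → O, 118.2349/10 → 11 → L; chars OL.
Square: 12.7713/2 → 6, 8.2349/1 → 8; chars 68.
Subsquare: 0.7713/0.0833333 → 9 → j, 0.2349/0.0416667 → 5 → f; chars jf.

OL68jf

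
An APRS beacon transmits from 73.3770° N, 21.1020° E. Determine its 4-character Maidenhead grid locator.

Shift to the Maidenhead origin (180°W, 90°S): lon 201.10, lat 163.38.
Field (20°×10°, letters A–R): 201.10/20 → 10 → K, 163.38/10 → 16 → Q; chars KQ.
Square (2°×1°, digits 0–9): 1.10/2 → 0, 3.38/1 → 3; chars 03.

KQ03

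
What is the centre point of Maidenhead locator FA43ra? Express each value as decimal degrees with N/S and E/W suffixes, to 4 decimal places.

Field F=5, A=0: +5·20° lon, +0·10° lat → SW at lon -80°, lat -90°.
Square 4, 3: +4·2° lon, +3·1° lat → SW at lon -72°, lat -87°.
Subsquare r=17, a=0: +17·0.0833333° lon, +0·0.0416667° lat → SW at lon -70.5833°, lat -87°.
Cell spans 0.0833333° lon × 0.0416667° lat. Centre is SW corner plus half of each.
latitude 86.9792° S, longitude 70.5417° W.

86.9792° S, 70.5417° W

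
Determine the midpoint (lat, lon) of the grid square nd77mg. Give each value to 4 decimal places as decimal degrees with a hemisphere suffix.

Field N=13, D=3: +13·20° lon, +3·10° lat → SW at lon 80°, lat -60°.
Square 7, 7: +7·2° lon, +7·1° lat → SW at lon 94°, lat -53°.
Subsquare m=12, g=6: +12·0.0833333° lon, +6·0.0416667° lat → SW at lon 95°, lat -52.75°.
Cell spans 0.0833333° lon × 0.0416667° lat. Centre is SW corner plus half of each.
latitude 52.7292° S, longitude 95.0417° E.

52.7292° S, 95.0417° E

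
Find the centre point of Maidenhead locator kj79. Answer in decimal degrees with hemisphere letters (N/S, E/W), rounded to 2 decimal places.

9.50° N, 35.00° E

Field K=10, J=9: +10·20° lon, +9·10° lat → SW at lon 20°, lat 0°.
Square 7, 9: +7·2° lon, +9·1° lat → SW at lon 34°, lat 9°.
Cell spans 2° lon × 1° lat. Centre is SW corner plus half of each.
latitude 9.50° N, longitude 35.00° E.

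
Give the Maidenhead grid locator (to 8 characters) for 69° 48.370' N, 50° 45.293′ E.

LP59jt03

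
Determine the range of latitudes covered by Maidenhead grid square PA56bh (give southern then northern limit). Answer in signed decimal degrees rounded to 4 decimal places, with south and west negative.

-83.7083, -83.6667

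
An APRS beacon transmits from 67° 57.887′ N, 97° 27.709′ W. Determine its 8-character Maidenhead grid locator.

EP17gx41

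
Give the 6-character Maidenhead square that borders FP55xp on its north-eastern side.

FP65aq

Longitude subsquare x = 23; +1 → 24, wraps to 0 = a, carry into square.
Longitude square 5; +1 → 6.
Latitude subsquare p = 15; +1 → 16 = q.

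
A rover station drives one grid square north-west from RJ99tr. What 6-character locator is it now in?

RJ99ss

Longitude subsquare t = 19; −1 → 18 = s.
Latitude subsquare r = 17; +1 → 18 = s.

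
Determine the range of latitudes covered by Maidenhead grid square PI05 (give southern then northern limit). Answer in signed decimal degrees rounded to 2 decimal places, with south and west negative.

-5.00, -4.00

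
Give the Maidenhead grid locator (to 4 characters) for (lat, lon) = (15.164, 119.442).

Add 180° to longitude and 90° to latitude: 299.44, 105.16.
Field: lon ⌊299.44/20⌋ = 14 → O; lat ⌊105.16/10⌋ = 10 → K.
Square: lon ⌊19.44/2⌋ = 9; lat ⌊5.16/1⌋ = 5.

OK95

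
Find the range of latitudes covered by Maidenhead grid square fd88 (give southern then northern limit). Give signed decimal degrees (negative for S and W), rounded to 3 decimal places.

-52.000, -51.000

Field F=5, D=3: +5·20° lon, +3·10° lat → SW at lon -80°, lat -60°.
Square 8, 8: +8·2° lon, +8·1° lat → SW at lon -64°, lat -52°.
Cell spans 2° lon × 1° lat.
south -52.000, north -51.000.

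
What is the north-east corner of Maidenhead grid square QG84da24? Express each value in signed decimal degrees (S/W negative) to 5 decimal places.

Field Q=16, G=6: +16·20° lon, +6·10° lat → SW at lon 140°, lat -30°.
Square 8, 4: +8·2° lon, +4·1° lat → SW at lon 156°, lat -26°.
Subsquare d=3, a=0: +3·0.0833333° lon, +0·0.0416667° lat → SW at lon 156.25°, lat -26°.
Extended square 2, 4: +2·0.00833333° lon, +4·0.00416667° lat → SW at lon 156.267°, lat -25.9833°.
Cell spans 0.00833333° lon × 0.00416667° lat. NE corner is SW corner plus one full cell.
latitude -25.97917, longitude 156.27500.

-25.97917, 156.27500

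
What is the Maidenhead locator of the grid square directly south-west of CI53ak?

CI43xj

Longitude subsquare a = 0; −1 → -1, wraps to 23 = x, carry into square.
Longitude square 5; −1 → 4.
Latitude subsquare k = 10; −1 → 9 = j.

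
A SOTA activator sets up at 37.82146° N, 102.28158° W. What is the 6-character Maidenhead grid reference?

DM87ut

Add 180° to longitude and 90° to latitude: 77.7184, 127.8215.
Field (20°×10°, letters A–R): 77.7184/20 → 3 → D, 127.8215/10 → 12 → M; chars DM.
Square (2°×1°, digits 0–9): 17.7184/2 → 8, 7.8215/1 → 7; chars 87.
Subsquare (5′×2.5′, letters a–x): 1.7184/0.0833333 → 20 → u, 0.8215/0.0416667 → 19 → t; chars ut.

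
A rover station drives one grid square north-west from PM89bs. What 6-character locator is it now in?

Longitude subsquare b = 1; −1 → 0 = a.
Latitude subsquare s = 18; +1 → 19 = t.

PM89at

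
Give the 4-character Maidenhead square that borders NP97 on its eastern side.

Longitude square 9; +1 → 10, wraps to 0, carry into field.
Longitude field N = 13; +1 → 14 = O.
The latitude characters are unchanged.

OP07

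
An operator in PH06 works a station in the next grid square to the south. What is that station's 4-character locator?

PH05

Latitude square 6; −1 → 5.
The longitude characters are unchanged.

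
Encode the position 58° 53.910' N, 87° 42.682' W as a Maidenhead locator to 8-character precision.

EO68dv45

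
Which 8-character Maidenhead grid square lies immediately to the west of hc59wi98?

Longitude extended square 9; −1 → 8.
The latitude characters are unchanged.

HC59wi88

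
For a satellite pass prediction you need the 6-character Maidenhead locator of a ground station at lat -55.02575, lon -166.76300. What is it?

Offset from 180°W / 90°S: lon 13.2370°, lat 34.9742°.
Field: 13.2370/20 → 0 → A, 34.9742/10 → 3 → D; chars AD.
Square: 13.2370/2 → 6, 4.9742/1 → 4; chars 64.
Subsquare: 1.2370/0.0833333 → 14 → o, 0.9742/0.0416667 → 23 → x; chars ox.

AD64ox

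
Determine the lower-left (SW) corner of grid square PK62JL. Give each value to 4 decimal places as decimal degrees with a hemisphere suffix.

12.4583° N, 132.7500° E

Field P=15, K=10: +15·20° lon, +10·10° lat → SW at lon 120°, lat 10°.
Square 6, 2: +6·2° lon, +2·1° lat → SW at lon 132°, lat 12°.
Subsquare j=9, l=11: +9·0.0833333° lon, +11·0.0416667° lat → SW at lon 132.75°, lat 12.4583°.
latitude 12.4583° N, longitude 132.7500° E.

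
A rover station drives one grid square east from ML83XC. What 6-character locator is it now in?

Longitude subsquare x = 23; +1 → 24, wraps to 0 = a, carry into square.
Longitude square 8; +1 → 9.
The latitude characters are unchanged.

ML93ac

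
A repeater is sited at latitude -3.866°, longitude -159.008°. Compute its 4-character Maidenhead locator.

BI06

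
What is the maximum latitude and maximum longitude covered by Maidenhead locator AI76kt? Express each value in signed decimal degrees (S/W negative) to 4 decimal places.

Field A=0, I=8: +0·20° lon, +8·10° lat → SW at lon -180°, lat -10°.
Square 7, 6: +7·2° lon, +6·1° lat → SW at lon -166°, lat -4°.
Subsquare k=10, t=19: +10·0.0833333° lon, +19·0.0416667° lat → SW at lon -165.167°, lat -3.20833°.
Cell spans 0.0833333° lon × 0.0416667° lat. NE corner is SW corner plus one full cell.
latitude -3.1667, longitude -165.0833.

-3.1667, -165.0833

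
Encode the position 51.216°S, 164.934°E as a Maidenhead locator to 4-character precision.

RD28

Shift to the Maidenhead origin (180°W, 90°S): lon 344.93, lat 38.78.
Field: 344.93/20 → 17 → R, 38.78/10 → 3 → D; chars RD.
Square: 4.93/2 → 2, 8.78/1 → 8; chars 28.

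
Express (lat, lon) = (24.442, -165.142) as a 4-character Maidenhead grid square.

AL74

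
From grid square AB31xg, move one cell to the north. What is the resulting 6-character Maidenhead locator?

Latitude subsquare g = 6; +1 → 7 = h.
The longitude characters are unchanged.

AB31xh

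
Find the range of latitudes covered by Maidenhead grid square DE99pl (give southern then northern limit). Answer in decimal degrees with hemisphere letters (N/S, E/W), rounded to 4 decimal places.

Field D=3, E=4: +3·20° lon, +4·10° lat → SW at lon -120°, lat -50°.
Square 9, 9: +9·2° lon, +9·1° lat → SW at lon -102°, lat -41°.
Subsquare p=15, l=11: +15·0.0833333° lon, +11·0.0416667° lat → SW at lon -100.75°, lat -40.5417°.
Cell spans 0.0833333° lon × 0.0416667° lat.
south 40.5417° S, north 40.5000° S.

40.5417° S, 40.5000° S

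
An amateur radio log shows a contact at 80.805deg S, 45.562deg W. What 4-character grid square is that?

Shift to the Maidenhead origin (180°W, 90°S): lon 134.44, lat 9.19.
Field (20°×10°, letters A–R): lon ⌊134.44/20⌋ = 6 → G; lat ⌊9.19/10⌋ = 0 → A.
Square (2°×1°, digits 0–9): lon ⌊14.44/2⌋ = 7; lat ⌊9.19/1⌋ = 9.

GA79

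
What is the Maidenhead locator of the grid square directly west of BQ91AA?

BQ81xa

Longitude subsquare a = 0; −1 → -1, wraps to 23 = x, carry into square.
Longitude square 9; −1 → 8.
The latitude characters are unchanged.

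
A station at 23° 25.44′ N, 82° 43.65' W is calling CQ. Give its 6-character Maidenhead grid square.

Add 180° to longitude and 90° to latitude: 97.2725, 113.4240.
Field: lon ⌊97.2725/20⌋ = 4 → E; lat ⌊113.4240/10⌋ = 11 → L.
Square: lon ⌊17.2725/2⌋ = 8; lat ⌊3.4240/1⌋ = 3.
Subsquare: lon ⌊1.2725/0.0833333⌋ = 15 → p; lat ⌊0.4240/0.0416667⌋ = 10 → k.

EL83pk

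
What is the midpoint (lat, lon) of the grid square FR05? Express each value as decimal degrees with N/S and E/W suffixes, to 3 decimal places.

Field F=5, R=17: +5·20° lon, +17·10° lat → SW at lon -80°, lat 80°.
Square 0, 5: +0·2° lon, +5·1° lat → SW at lon -80°, lat 85°.
Cell spans 2° lon × 1° lat. Centre is SW corner plus half of each.
latitude 85.500° N, longitude 79.000° W.

85.500° N, 79.000° W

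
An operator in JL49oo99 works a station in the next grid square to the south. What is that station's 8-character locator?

JL49oo98

Latitude extended square 9; −1 → 8.
The longitude characters are unchanged.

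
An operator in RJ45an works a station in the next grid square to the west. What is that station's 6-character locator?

RJ35xn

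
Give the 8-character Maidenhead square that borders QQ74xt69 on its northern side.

Latitude extended square 9; +1 → 10, wraps to 0, carry into subsquare.
Latitude subsquare t = 19; +1 → 20 = u.
The longitude characters are unchanged.

QQ74xu60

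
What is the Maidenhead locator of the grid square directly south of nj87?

NJ86

Latitude square 7; −1 → 6.
The longitude characters are unchanged.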